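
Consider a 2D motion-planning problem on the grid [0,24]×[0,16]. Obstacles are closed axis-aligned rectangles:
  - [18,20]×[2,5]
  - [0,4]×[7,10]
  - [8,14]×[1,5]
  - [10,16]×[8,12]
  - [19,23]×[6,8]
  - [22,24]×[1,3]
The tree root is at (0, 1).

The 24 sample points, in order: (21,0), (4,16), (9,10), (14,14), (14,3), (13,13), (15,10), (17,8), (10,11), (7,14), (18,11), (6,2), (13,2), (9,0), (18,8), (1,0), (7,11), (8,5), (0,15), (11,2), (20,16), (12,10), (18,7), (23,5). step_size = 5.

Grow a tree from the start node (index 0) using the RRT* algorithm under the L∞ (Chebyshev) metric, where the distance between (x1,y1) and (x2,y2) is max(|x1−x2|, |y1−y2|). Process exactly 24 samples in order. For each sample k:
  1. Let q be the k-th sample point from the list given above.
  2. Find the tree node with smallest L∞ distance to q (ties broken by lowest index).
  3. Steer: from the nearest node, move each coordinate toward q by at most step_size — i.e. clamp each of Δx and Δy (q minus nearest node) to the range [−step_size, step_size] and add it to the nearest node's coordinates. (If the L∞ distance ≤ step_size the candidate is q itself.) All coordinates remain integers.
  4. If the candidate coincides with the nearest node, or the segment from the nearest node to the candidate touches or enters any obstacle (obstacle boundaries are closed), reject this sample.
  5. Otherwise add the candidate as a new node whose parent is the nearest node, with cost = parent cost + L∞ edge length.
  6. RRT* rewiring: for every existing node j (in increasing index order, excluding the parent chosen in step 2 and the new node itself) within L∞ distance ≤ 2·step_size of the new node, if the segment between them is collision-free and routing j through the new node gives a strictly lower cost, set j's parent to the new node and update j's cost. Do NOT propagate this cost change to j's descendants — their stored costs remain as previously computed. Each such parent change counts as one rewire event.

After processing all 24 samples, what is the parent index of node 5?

1. q=(21,0) nearest=0 d=21 new=(5,0) → add node 1 parent=0 cost=5
2. q=(4,16) nearest=0 d=15 new=(4,6) → add node 2 parent=0 cost=5
3. q=(9,10) nearest=2 d=5 new=(9,10) → add node 3 parent=2 cost=10
4. q=(14,14) nearest=3 d=5 new=(14,14) → blocked by [10,16]×[8,12], reject
5. q=(14,3) nearest=3 d=7 new=(14,5) → blocked by [8,14]×[1,5], reject
6. q=(13,13) nearest=3 d=4 new=(13,13) → blocked by [10,16]×[8,12], reject
7. q=(15,10) nearest=3 d=6 new=(14,10) → blocked by [10,16]×[8,12], reject
8. q=(17,8) nearest=3 d=8 new=(14,8) → blocked by [10,16]×[8,12], reject
9. q=(10,11) nearest=3 d=1 new=(10,11) → blocked by [10,16]×[8,12], reject
10. q=(7,14) nearest=3 d=4 new=(7,14) → add node 4 parent=3 cost=14
11. q=(18,11) nearest=3 d=9 new=(14,11) → blocked by [10,16]×[8,12], reject
12. q=(6,2) nearest=1 d=2 new=(6,2) → add node 5 parent=1 cost=7
13. q=(13,2) nearest=5 d=7 new=(11,2) → blocked by [8,14]×[1,5], reject
14. q=(9,0) nearest=5 d=3 new=(9,0) → add node 6 parent=5 cost=10
15. q=(18,8) nearest=3 d=9 new=(14,8) → blocked by [10,16]×[8,12], reject
16. q=(1,0) nearest=0 d=1 new=(1,0) → add node 7 parent=0 cost=1; rewire 5→7 (6<7); rewire 6→7 (9<10)
17. q=(7,11) nearest=3 d=2 new=(7,11) → add node 8 parent=3 cost=12
18. q=(8,5) nearest=5 d=3 new=(8,5) → blocked by [8,14]×[1,5], reject
19. q=(0,15) nearest=4 d=7 new=(2,15) → add node 9 parent=4 cost=19
20. q=(11,2) nearest=6 d=2 new=(11,2) → blocked by [8,14]×[1,5], reject
21. q=(20,16) nearest=3 d=11 new=(14,15) → blocked by [10,16]×[8,12], reject
22. q=(12,10) nearest=3 d=3 new=(12,10) → blocked by [10,16]×[8,12], reject
23. q=(18,7) nearest=3 d=9 new=(14,7) → blocked by [10,16]×[8,12], reject
24. q=(23,5) nearest=3 d=14 new=(14,5) → blocked by [8,14]×[1,5], reject

Parent of node 5: 7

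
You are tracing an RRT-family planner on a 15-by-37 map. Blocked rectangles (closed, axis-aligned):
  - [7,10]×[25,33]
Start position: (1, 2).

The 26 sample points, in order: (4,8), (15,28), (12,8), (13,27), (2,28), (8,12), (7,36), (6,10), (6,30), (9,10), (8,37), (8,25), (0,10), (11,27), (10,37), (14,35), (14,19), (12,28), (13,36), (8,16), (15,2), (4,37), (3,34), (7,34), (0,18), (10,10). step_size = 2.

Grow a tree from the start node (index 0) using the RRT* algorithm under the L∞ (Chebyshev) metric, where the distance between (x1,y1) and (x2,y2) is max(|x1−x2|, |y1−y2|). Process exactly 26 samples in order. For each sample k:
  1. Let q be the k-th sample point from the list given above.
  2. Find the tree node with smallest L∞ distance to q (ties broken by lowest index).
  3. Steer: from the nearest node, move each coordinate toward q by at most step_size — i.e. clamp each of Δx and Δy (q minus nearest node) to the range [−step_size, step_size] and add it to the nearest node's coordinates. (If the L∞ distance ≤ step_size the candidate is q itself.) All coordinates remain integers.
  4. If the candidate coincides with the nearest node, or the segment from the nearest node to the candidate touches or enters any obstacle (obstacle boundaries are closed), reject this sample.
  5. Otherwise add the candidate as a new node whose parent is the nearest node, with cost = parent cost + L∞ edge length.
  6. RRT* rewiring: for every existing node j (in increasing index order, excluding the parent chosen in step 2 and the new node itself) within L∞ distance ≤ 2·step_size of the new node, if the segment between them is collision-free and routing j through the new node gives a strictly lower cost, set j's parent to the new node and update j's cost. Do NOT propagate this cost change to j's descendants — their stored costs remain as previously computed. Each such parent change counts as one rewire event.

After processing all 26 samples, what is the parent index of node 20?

1. q=(4,8) nearest=0 d=6 new=(3,4) → add node 1 parent=0 cost=2
2. q=(15,28) nearest=1 d=24 new=(5,6) → add node 2 parent=1 cost=4
3. q=(12,8) nearest=2 d=7 new=(7,8) → add node 3 parent=2 cost=6
4. q=(13,27) nearest=3 d=19 new=(9,10) → add node 4 parent=3 cost=8
5. q=(2,28) nearest=4 d=18 new=(7,12) → add node 5 parent=4 cost=10
6. q=(8,12) nearest=5 d=1 new=(8,12) → add node 6 parent=5 cost=11
7. q=(7,36) nearest=5 d=24 new=(7,14) → add node 7 parent=5 cost=12
8. q=(6,10) nearest=3 d=2 new=(6,10) → add node 8 parent=3 cost=8; rewire 6→8 (10<11)
9. q=(6,30) nearest=7 d=16 new=(6,16) → add node 9 parent=7 cost=14
10. q=(9,10) nearest=4 d=0 → coincident, reject
11. q=(8,37) nearest=9 d=21 new=(8,18) → add node 10 parent=9 cost=16
12. q=(8,25) nearest=10 d=7 new=(8,20) → add node 11 parent=10 cost=18
13. q=(0,10) nearest=2 d=5 new=(3,8) → add node 12 parent=2 cost=6
14. q=(11,27) nearest=11 d=7 new=(10,22) → add node 13 parent=11 cost=20
15. q=(10,37) nearest=13 d=15 new=(10,24) → add node 14 parent=13 cost=22
16. q=(14,35) nearest=14 d=11 new=(12,26) → add node 15 parent=14 cost=24
17. q=(14,19) nearest=13 d=4 new=(12,20) → add node 16 parent=13 cost=22
18. q=(12,28) nearest=15 d=2 new=(12,28) → add node 17 parent=15 cost=26
19. q=(13,36) nearest=17 d=8 new=(13,30) → add node 18 parent=17 cost=28
20. q=(8,16) nearest=7 d=2 new=(8,16) → add node 19 parent=7 cost=14; rewire 16→19 (18<22)
21. q=(15,2) nearest=3 d=8 new=(9,6) → add node 20 parent=3 cost=8
22. q=(4,37) nearest=17 d=9 new=(10,30) → blocked by [7,10]×[25,33], reject
23. q=(3,34) nearest=15 d=9 new=(10,28) → blocked by [7,10]×[25,33], reject
24. q=(7,34) nearest=17 d=6 new=(10,30) → blocked by [7,10]×[25,33], reject
25. q=(0,18) nearest=9 d=6 new=(4,18) → add node 21 parent=9 cost=16
26. q=(10,10) nearest=4 d=1 new=(10,10) → add node 22 parent=4 cost=9

Parent of node 20: 3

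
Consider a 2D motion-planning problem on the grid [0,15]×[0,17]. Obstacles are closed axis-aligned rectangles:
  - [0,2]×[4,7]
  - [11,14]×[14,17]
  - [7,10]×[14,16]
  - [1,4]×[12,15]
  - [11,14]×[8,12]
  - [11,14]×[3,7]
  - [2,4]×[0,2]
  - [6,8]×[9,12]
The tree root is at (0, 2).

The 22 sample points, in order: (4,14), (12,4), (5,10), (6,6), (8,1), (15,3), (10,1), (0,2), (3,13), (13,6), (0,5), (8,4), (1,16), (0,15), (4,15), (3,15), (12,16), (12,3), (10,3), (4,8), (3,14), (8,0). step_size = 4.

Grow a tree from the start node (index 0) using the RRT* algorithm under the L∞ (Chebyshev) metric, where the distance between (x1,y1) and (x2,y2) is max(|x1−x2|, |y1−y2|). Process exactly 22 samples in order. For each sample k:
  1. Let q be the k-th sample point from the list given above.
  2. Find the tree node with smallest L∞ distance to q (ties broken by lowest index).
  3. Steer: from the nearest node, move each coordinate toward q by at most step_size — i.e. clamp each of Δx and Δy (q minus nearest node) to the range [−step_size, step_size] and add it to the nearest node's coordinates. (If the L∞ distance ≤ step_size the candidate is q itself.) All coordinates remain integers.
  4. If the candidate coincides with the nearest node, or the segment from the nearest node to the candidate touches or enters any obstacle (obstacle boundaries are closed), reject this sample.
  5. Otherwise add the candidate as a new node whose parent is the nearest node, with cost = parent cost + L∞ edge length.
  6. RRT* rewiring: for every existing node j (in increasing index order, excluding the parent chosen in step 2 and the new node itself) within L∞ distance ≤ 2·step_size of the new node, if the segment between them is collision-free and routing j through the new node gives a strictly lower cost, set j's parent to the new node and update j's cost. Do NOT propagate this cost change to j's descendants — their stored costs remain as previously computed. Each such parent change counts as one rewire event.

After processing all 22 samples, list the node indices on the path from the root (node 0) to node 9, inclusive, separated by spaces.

Path: 0 1 4 9

1. q=(4,14) nearest=0 d=12 new=(4,6) → blocked by [0,2]×[4,7], reject
2. q=(12,4) nearest=0 d=12 new=(4,4) → add node 1 parent=0 cost=4
3. q=(5,10) nearest=1 d=6 new=(5,8) → add node 2 parent=1 cost=8
4. q=(6,6) nearest=1 d=2 new=(6,6) → add node 3 parent=1 cost=6
5. q=(8,1) nearest=1 d=4 new=(8,1) → add node 4 parent=1 cost=8
6. q=(15,3) nearest=4 d=7 new=(12,3) → blocked by [11,14]×[3,7], reject
7. q=(10,1) nearest=4 d=2 new=(10,1) → add node 5 parent=4 cost=10
8. q=(0,2) nearest=0 d=0 → coincident, reject
9. q=(3,13) nearest=2 d=5 new=(3,12) → blocked by [1,4]×[12,15], reject
10. q=(13,6) nearest=4 d=5 new=(12,5) → blocked by [11,14]×[3,7], reject
11. q=(0,5) nearest=0 d=3 new=(0,5) → blocked by [0,2]×[4,7], reject
12. q=(8,4) nearest=3 d=2 new=(8,4) → add node 6 parent=3 cost=8
13. q=(1,16) nearest=2 d=8 new=(1,12) → blocked by [1,4]×[12,15], reject
14. q=(0,15) nearest=2 d=7 new=(1,12) → blocked by [1,4]×[12,15], reject
15. q=(4,15) nearest=2 d=7 new=(4,12) → blocked by [1,4]×[12,15], reject
16. q=(3,15) nearest=2 d=7 new=(3,12) → blocked by [1,4]×[12,15], reject
17. q=(12,16) nearest=2 d=8 new=(9,12) → blocked by [6,8]×[9,12], reject
18. q=(12,3) nearest=5 d=2 new=(12,3) → blocked by [11,14]×[3,7], reject
19. q=(10,3) nearest=4 d=2 new=(10,3) → add node 7 parent=4 cost=10
20. q=(4,8) nearest=2 d=1 new=(4,8) → add node 8 parent=2 cost=9
21. q=(3,14) nearest=2 d=6 new=(3,12) → blocked by [1,4]×[12,15], reject
22. q=(8,0) nearest=4 d=1 new=(8,0) → add node 9 parent=4 cost=9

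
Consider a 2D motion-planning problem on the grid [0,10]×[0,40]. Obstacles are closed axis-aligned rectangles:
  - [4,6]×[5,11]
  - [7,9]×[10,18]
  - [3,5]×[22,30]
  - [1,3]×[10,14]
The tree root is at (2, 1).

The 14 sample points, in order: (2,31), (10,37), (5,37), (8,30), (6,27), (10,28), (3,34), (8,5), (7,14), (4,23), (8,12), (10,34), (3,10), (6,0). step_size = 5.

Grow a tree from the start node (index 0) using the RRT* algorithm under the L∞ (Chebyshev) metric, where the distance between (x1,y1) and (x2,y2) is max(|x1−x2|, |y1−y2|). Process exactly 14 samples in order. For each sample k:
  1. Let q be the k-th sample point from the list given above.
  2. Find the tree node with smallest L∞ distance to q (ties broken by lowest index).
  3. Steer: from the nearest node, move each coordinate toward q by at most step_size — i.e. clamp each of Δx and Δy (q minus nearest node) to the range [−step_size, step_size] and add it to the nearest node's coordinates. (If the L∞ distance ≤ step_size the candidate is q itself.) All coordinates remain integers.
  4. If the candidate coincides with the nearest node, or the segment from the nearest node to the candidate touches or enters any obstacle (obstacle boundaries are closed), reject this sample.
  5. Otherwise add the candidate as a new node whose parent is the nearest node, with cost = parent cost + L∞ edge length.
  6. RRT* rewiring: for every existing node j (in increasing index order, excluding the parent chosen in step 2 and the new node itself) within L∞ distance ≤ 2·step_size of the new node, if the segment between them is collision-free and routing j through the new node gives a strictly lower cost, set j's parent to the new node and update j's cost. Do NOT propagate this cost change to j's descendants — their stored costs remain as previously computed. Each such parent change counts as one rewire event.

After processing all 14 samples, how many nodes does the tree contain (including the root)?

1. q=(2,31) nearest=0 d=30 new=(2,6) → add node 1 parent=0 cost=5
2. q=(10,37) nearest=1 d=31 new=(7,11) → blocked by [4,6]×[5,11], reject
3. q=(5,37) nearest=1 d=31 new=(5,11) → blocked by [4,6]×[5,11], reject
4. q=(8,30) nearest=1 d=24 new=(7,11) → blocked by [4,6]×[5,11], reject
5. q=(6,27) nearest=1 d=21 new=(6,11) → blocked by [4,6]×[5,11], reject
6. q=(10,28) nearest=1 d=22 new=(7,11) → blocked by [4,6]×[5,11], reject
7. q=(3,34) nearest=1 d=28 new=(3,11) → blocked by [1,3]×[10,14], reject
8. q=(8,5) nearest=0 d=6 new=(7,5) → add node 2 parent=0 cost=5
9. q=(7,14) nearest=1 d=8 new=(7,11) → blocked by [4,6]×[5,11], reject
10. q=(4,23) nearest=1 d=17 new=(4,11) → blocked by [4,6]×[5,11], reject
11. q=(8,12) nearest=1 d=6 new=(7,11) → blocked by [4,6]×[5,11], reject
12. q=(10,34) nearest=1 d=28 new=(7,11) → blocked by [4,6]×[5,11], reject
13. q=(3,10) nearest=1 d=4 new=(3,10) → blocked by [1,3]×[10,14], reject
14. q=(6,0) nearest=0 d=4 new=(6,0) → add node 3 parent=0 cost=4

Node count: 4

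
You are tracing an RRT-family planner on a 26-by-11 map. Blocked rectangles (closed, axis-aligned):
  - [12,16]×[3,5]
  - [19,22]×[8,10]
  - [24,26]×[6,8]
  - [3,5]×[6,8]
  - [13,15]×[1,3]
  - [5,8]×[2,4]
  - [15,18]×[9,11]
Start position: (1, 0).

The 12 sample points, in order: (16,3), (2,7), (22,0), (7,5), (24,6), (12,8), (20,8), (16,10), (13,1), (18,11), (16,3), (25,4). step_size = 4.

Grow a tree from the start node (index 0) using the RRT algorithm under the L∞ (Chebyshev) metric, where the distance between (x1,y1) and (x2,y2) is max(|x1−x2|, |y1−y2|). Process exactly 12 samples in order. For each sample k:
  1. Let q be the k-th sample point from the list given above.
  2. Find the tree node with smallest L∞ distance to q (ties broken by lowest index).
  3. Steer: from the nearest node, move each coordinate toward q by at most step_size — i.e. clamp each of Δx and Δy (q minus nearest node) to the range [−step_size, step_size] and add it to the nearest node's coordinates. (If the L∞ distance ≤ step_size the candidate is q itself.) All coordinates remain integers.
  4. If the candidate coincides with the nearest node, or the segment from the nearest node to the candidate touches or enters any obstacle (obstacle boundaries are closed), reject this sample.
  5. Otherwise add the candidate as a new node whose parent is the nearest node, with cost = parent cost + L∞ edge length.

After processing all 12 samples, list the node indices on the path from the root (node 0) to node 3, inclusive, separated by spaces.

Path: 0 1 3

1. q=(16,3) nearest=0 d=15 new=(5,3) → blocked by [5,8]×[2,4], reject
2. q=(2,7) nearest=0 d=7 new=(2,4) → add node 1 parent=0 cost=4
3. q=(22,0) nearest=1 d=20 new=(6,0) → add node 2 parent=1 cost=8
4. q=(7,5) nearest=1 d=5 new=(6,5) → add node 3 parent=1 cost=8
5. q=(24,6) nearest=2 d=18 new=(10,4) → blocked by [5,8]×[2,4], reject
6. q=(12,8) nearest=3 d=6 new=(10,8) → add node 4 parent=3 cost=12
7. q=(20,8) nearest=4 d=10 new=(14,8) → add node 5 parent=4 cost=16
8. q=(16,10) nearest=5 d=2 new=(16,10) → blocked by [15,18]×[9,11], reject
9. q=(13,1) nearest=2 d=7 new=(10,1) → add node 6 parent=2 cost=12
10. q=(18,11) nearest=5 d=4 new=(18,11) → blocked by [15,18]×[9,11], reject
11. q=(16,3) nearest=5 d=5 new=(16,4) → blocked by [12,16]×[3,5], reject
12. q=(25,4) nearest=5 d=11 new=(18,4) → add node 7 parent=5 cost=20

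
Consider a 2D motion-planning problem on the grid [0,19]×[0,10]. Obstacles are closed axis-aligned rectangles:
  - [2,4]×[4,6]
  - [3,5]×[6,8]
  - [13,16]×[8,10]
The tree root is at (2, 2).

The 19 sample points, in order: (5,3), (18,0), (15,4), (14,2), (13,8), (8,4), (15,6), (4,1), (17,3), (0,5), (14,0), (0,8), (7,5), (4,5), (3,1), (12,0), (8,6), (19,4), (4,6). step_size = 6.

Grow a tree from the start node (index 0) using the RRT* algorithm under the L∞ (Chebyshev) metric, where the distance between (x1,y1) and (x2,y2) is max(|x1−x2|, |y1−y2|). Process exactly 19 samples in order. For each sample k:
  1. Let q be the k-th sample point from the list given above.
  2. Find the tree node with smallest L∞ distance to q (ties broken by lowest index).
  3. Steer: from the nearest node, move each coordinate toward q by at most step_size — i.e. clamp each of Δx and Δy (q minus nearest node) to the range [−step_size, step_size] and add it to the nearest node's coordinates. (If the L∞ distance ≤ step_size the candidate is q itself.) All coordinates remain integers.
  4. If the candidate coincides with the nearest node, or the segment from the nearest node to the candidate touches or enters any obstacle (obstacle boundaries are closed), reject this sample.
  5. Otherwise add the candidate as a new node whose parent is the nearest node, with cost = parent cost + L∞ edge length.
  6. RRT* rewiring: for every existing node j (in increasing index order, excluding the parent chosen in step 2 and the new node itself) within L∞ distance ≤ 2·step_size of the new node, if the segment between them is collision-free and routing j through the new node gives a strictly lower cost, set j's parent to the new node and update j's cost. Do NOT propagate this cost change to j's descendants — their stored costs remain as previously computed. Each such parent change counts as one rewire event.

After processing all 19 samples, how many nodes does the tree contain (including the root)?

1. q=(5,3) nearest=0 d=3 new=(5,3) → add node 1 parent=0 cost=3
2. q=(18,0) nearest=1 d=13 new=(11,0) → add node 2 parent=1 cost=9
3. q=(15,4) nearest=2 d=4 new=(15,4) → add node 3 parent=2 cost=13
4. q=(14,2) nearest=3 d=2 new=(14,2) → add node 4 parent=3 cost=15
5. q=(13,8) nearest=3 d=4 new=(13,8) → blocked by [13,16]×[8,10], reject
6. q=(8,4) nearest=1 d=3 new=(8,4) → add node 5 parent=1 cost=6; rewire 4→5 (12<15)
7. q=(15,6) nearest=3 d=2 new=(15,6) → add node 6 parent=3 cost=15
8. q=(4,1) nearest=0 d=2 new=(4,1) → add node 7 parent=0 cost=2; rewire 6→7 (13<15)
9. q=(17,3) nearest=3 d=2 new=(17,3) → add node 8 parent=3 cost=15
10. q=(0,5) nearest=0 d=3 new=(0,5) → add node 9 parent=0 cost=3
11. q=(14,0) nearest=4 d=2 new=(14,0) → add node 10 parent=4 cost=14
12. q=(0,8) nearest=9 d=3 new=(0,8) → add node 11 parent=9 cost=6
13. q=(7,5) nearest=5 d=1 new=(7,5) → add node 12 parent=5 cost=7
14. q=(4,5) nearest=1 d=2 new=(4,5) → blocked by [2,4]×[4,6], reject
15. q=(3,1) nearest=0 d=1 new=(3,1) → add node 13 parent=0 cost=1; rewire 10→13 (12<14); rewire 12→13 (5<7)
16. q=(12,0) nearest=2 d=1 new=(12,0) → add node 14 parent=2 cost=10
17. q=(8,6) nearest=12 d=1 new=(8,6) → add node 15 parent=12 cost=6
18. q=(19,4) nearest=8 d=2 new=(19,4) → add node 16 parent=8 cost=17
19. q=(4,6) nearest=1 d=3 new=(4,6) → blocked by [2,4]×[4,6], reject

Node count: 17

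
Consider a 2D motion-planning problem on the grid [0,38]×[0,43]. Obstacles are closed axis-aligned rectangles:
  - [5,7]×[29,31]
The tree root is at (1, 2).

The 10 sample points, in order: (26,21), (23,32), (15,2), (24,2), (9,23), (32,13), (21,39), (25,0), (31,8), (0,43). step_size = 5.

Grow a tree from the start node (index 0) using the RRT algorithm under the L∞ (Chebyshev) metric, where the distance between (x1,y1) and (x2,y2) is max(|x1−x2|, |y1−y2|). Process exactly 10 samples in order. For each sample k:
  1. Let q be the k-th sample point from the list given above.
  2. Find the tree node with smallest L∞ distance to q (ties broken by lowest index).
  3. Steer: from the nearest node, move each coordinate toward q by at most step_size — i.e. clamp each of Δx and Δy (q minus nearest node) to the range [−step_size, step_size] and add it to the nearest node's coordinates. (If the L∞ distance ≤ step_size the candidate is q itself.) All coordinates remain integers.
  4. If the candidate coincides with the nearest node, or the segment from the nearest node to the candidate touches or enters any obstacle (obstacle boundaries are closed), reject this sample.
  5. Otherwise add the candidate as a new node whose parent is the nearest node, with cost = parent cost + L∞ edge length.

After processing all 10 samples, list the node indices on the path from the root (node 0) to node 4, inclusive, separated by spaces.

Path: 0 1 2 4

1. q=(26,21) nearest=0 d=25 new=(6,7) → add node 1 parent=0 cost=5
2. q=(23,32) nearest=1 d=25 new=(11,12) → add node 2 parent=1 cost=10
3. q=(15,2) nearest=1 d=9 new=(11,2) → add node 3 parent=1 cost=10
4. q=(24,2) nearest=2 d=13 new=(16,7) → add node 4 parent=2 cost=15
5. q=(9,23) nearest=2 d=11 new=(9,17) → add node 5 parent=2 cost=15
6. q=(32,13) nearest=4 d=16 new=(21,12) → add node 6 parent=4 cost=20
7. q=(21,39) nearest=5 d=22 new=(14,22) → add node 7 parent=5 cost=20
8. q=(25,0) nearest=4 d=9 new=(21,2) → add node 8 parent=4 cost=20
9. q=(31,8) nearest=6 d=10 new=(26,8) → add node 9 parent=6 cost=25
10. q=(0,43) nearest=7 d=21 new=(9,27) → add node 10 parent=7 cost=25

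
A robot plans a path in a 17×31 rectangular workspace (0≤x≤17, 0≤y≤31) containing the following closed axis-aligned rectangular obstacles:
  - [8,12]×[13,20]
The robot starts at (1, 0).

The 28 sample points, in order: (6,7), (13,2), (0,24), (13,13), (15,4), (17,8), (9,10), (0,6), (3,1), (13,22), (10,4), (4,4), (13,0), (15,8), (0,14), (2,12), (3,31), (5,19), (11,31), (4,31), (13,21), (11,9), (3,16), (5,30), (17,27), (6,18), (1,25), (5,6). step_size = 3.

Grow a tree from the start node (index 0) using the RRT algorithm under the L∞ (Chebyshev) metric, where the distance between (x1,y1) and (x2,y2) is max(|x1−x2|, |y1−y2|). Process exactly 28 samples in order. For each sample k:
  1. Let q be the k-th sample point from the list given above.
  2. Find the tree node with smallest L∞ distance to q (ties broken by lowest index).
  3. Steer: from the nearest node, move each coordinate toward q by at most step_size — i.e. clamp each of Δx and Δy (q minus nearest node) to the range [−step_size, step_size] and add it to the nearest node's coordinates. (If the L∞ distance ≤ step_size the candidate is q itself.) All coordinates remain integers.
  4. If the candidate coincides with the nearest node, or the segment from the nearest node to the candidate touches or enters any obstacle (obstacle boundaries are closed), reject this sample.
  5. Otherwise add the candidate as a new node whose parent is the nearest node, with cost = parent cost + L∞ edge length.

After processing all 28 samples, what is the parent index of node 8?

Parent of node 8: 3

1. q=(6,7) nearest=0 d=7 new=(4,3) → add node 1 parent=0 cost=3
2. q=(13,2) nearest=1 d=9 new=(7,2) → add node 2 parent=1 cost=6
3. q=(0,24) nearest=1 d=21 new=(1,6) → add node 3 parent=1 cost=6
4. q=(13,13) nearest=1 d=10 new=(7,6) → add node 4 parent=1 cost=6
5. q=(15,4) nearest=2 d=8 new=(10,4) → add node 5 parent=2 cost=9
6. q=(17,8) nearest=5 d=7 new=(13,7) → add node 6 parent=5 cost=12
7. q=(9,10) nearest=4 d=4 new=(9,9) → add node 7 parent=4 cost=9
8. q=(0,6) nearest=3 d=1 new=(0,6) → add node 8 parent=3 cost=7
9. q=(3,1) nearest=0 d=2 new=(3,1) → add node 9 parent=0 cost=2
10. q=(13,22) nearest=7 d=13 new=(12,12) → add node 10 parent=7 cost=12
11. q=(10,4) nearest=5 d=0 → coincident, reject
12. q=(4,4) nearest=1 d=1 new=(4,4) → add node 11 parent=1 cost=4
13. q=(13,0) nearest=5 d=4 new=(13,1) → add node 12 parent=5 cost=12
14. q=(15,8) nearest=6 d=2 new=(15,8) → add node 13 parent=6 cost=14
15. q=(0,14) nearest=3 d=8 new=(0,9) → add node 14 parent=3 cost=9
16. q=(2,12) nearest=14 d=3 new=(2,12) → add node 15 parent=14 cost=12
17. q=(3,31) nearest=10 d=19 new=(9,15) → blocked by [8,12]×[13,20], reject
18. q=(5,19) nearest=10 d=7 new=(9,15) → blocked by [8,12]×[13,20], reject
19. q=(11,31) nearest=10 d=19 new=(11,15) → blocked by [8,12]×[13,20], reject
20. q=(4,31) nearest=10 d=19 new=(9,15) → blocked by [8,12]×[13,20], reject
21. q=(13,21) nearest=10 d=9 new=(13,15) → add node 16 parent=10 cost=15
22. q=(11,9) nearest=6 d=2 new=(11,9) → add node 17 parent=6 cost=14
23. q=(3,16) nearest=15 d=4 new=(3,15) → add node 18 parent=15 cost=15
24. q=(5,30) nearest=16 d=15 new=(10,18) → blocked by [8,12]×[13,20], reject
25. q=(17,27) nearest=16 d=12 new=(16,18) → add node 19 parent=16 cost=18
26. q=(6,18) nearest=18 d=3 new=(6,18) → add node 20 parent=18 cost=18
27. q=(1,25) nearest=20 d=7 new=(3,21) → add node 21 parent=20 cost=21
28. q=(5,6) nearest=4 d=2 new=(5,6) → add node 22 parent=4 cost=8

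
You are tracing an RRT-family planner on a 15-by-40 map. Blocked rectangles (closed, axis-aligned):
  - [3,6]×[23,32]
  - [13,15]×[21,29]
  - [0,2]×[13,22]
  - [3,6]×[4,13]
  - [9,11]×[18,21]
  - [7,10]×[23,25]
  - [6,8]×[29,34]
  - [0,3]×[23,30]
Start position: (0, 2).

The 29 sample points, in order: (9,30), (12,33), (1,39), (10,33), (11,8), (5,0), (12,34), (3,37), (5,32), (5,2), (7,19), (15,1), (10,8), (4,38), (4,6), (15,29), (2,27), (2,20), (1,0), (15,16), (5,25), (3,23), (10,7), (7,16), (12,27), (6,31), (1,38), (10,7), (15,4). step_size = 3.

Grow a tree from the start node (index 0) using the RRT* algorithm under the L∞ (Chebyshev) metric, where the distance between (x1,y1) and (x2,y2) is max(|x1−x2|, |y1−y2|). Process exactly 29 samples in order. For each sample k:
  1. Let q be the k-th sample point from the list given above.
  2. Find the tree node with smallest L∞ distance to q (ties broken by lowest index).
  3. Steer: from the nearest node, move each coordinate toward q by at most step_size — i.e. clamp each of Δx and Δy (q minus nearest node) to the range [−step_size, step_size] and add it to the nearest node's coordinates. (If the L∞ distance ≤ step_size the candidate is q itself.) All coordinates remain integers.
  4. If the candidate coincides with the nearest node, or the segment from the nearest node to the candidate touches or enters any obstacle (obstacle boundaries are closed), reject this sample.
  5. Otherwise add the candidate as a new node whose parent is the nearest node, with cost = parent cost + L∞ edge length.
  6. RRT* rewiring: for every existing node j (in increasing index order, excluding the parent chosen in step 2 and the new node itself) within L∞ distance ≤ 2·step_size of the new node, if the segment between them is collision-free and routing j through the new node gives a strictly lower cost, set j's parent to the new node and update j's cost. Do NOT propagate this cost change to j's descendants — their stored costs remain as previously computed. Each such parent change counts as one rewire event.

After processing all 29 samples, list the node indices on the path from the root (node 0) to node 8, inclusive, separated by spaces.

1. q=(9,30) nearest=0 d=28 new=(3,5) → blocked by [3,6]×[4,13], reject
2. q=(12,33) nearest=0 d=31 new=(3,5) → blocked by [3,6]×[4,13], reject
3. q=(1,39) nearest=0 d=37 new=(1,5) → add node 1 parent=0 cost=3
4. q=(10,33) nearest=1 d=28 new=(4,8) → blocked by [3,6]×[4,13], reject
5. q=(11,8) nearest=1 d=10 new=(4,8) → blocked by [3,6]×[4,13], reject
6. q=(5,0) nearest=0 d=5 new=(3,0) → add node 2 parent=0 cost=3
7. q=(12,34) nearest=1 d=29 new=(4,8) → blocked by [3,6]×[4,13], reject
8. q=(3,37) nearest=1 d=32 new=(3,8) → blocked by [3,6]×[4,13], reject
9. q=(5,32) nearest=1 d=27 new=(4,8) → blocked by [3,6]×[4,13], reject
10. q=(5,2) nearest=2 d=2 new=(5,2) → add node 3 parent=2 cost=5
11. q=(7,19) nearest=1 d=14 new=(4,8) → blocked by [3,6]×[4,13], reject
12. q=(15,1) nearest=3 d=10 new=(8,1) → add node 4 parent=3 cost=8
13. q=(10,8) nearest=3 d=6 new=(8,5) → add node 5 parent=3 cost=8
14. q=(4,38) nearest=1 d=33 new=(4,8) → blocked by [3,6]×[4,13], reject
15. q=(4,6) nearest=1 d=3 new=(4,6) → blocked by [3,6]×[4,13], reject
16. q=(15,29) nearest=1 d=24 new=(4,8) → blocked by [3,6]×[4,13], reject
17. q=(2,27) nearest=1 d=22 new=(2,8) → add node 6 parent=1 cost=6
18. q=(2,20) nearest=6 d=12 new=(2,11) → add node 7 parent=6 cost=9
19. q=(1,0) nearest=0 d=2 new=(1,0) → add node 8 parent=0 cost=2
20. q=(15,16) nearest=5 d=11 new=(11,8) → add node 9 parent=5 cost=11
21. q=(5,25) nearest=7 d=14 new=(5,14) → blocked by [3,6]×[4,13], reject
22. q=(3,23) nearest=7 d=12 new=(3,14) → add node 10 parent=7 cost=12
23. q=(10,7) nearest=9 d=1 new=(10,7) → add node 11 parent=9 cost=12
24. q=(7,16) nearest=10 d=4 new=(6,16) → add node 12 parent=10 cost=15
25. q=(12,27) nearest=12 d=11 new=(9,19) → blocked by [9,11]×[18,21], reject
26. q=(6,31) nearest=12 d=15 new=(6,19) → add node 13 parent=12 cost=18
27. q=(1,38) nearest=13 d=19 new=(3,22) → add node 14 parent=13 cost=21
28. q=(10,7) nearest=11 d=0 → coincident, reject
29. q=(15,4) nearest=9 d=4 new=(14,5) → add node 15 parent=9 cost=14

Path: 0 8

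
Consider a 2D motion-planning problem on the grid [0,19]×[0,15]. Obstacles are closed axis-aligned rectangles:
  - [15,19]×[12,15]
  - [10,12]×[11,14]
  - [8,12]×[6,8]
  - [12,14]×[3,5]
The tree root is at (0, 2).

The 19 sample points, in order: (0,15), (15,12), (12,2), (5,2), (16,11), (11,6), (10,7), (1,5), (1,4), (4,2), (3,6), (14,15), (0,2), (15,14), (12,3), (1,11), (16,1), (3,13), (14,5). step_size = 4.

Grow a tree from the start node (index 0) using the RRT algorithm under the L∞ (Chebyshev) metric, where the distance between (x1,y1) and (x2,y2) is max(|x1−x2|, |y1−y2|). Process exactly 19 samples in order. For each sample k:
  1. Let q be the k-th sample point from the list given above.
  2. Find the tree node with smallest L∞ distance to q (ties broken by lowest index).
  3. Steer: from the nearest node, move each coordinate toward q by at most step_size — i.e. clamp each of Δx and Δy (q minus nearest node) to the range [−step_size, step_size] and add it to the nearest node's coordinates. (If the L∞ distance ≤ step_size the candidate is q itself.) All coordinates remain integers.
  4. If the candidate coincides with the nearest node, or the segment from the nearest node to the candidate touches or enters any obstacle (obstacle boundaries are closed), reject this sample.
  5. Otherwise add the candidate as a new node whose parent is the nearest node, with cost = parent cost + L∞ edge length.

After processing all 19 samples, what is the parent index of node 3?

1. q=(0,15) nearest=0 d=13 new=(0,6) → add node 1 parent=0 cost=4
2. q=(15,12) nearest=0 d=15 new=(4,6) → add node 2 parent=0 cost=4
3. q=(12,2) nearest=2 d=8 new=(8,2) → add node 3 parent=2 cost=8
4. q=(5,2) nearest=3 d=3 new=(5,2) → add node 4 parent=3 cost=11
5. q=(16,11) nearest=3 d=9 new=(12,6) → blocked by [8,12]×[6,8], reject
6. q=(11,6) nearest=3 d=4 new=(11,6) → blocked by [8,12]×[6,8], reject
7. q=(10,7) nearest=3 d=5 new=(10,6) → blocked by [8,12]×[6,8], reject
8. q=(1,5) nearest=1 d=1 new=(1,5) → add node 5 parent=1 cost=5
9. q=(1,4) nearest=5 d=1 new=(1,4) → add node 6 parent=5 cost=6
10. q=(4,2) nearest=4 d=1 new=(4,2) → add node 7 parent=4 cost=12
11. q=(3,6) nearest=2 d=1 new=(3,6) → add node 8 parent=2 cost=5
12. q=(14,15) nearest=2 d=10 new=(8,10) → add node 9 parent=2 cost=8
13. q=(0,2) nearest=0 d=0 → coincident, reject
14. q=(15,14) nearest=9 d=7 new=(12,14) → blocked by [10,12]×[11,14], reject
15. q=(12,3) nearest=3 d=4 new=(12,3) → blocked by [12,14]×[3,5], reject
16. q=(1,11) nearest=1 d=5 new=(1,10) → add node 10 parent=1 cost=8
17. q=(16,1) nearest=3 d=8 new=(12,1) → add node 11 parent=3 cost=12
18. q=(3,13) nearest=10 d=3 new=(3,13) → add node 12 parent=10 cost=11
19. q=(14,5) nearest=11 d=4 new=(14,5) → blocked by [12,14]×[3,5], reject

Parent of node 3: 2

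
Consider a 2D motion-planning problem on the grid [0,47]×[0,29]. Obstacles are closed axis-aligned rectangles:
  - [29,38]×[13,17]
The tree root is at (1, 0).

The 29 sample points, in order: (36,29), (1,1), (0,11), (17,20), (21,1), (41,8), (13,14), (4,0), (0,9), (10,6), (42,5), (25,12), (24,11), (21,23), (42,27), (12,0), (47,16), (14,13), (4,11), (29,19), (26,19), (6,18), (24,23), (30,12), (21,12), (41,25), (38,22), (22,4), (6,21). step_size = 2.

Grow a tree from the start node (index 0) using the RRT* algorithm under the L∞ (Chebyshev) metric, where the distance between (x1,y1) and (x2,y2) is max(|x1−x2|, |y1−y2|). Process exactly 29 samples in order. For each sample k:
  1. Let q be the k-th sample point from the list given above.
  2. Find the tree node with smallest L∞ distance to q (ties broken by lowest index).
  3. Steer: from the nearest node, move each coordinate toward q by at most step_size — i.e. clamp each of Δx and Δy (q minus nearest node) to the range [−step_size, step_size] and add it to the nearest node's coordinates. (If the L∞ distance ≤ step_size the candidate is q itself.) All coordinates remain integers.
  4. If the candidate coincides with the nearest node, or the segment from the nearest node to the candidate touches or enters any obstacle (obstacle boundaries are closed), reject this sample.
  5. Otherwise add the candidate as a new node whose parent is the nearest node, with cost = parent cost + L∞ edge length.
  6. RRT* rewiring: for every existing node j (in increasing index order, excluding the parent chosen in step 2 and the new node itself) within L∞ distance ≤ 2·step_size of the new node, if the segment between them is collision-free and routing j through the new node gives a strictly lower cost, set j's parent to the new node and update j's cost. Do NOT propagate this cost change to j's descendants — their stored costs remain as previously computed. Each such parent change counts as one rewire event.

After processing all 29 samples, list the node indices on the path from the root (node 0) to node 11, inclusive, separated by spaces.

Path: 0 1 5 6 10 11

1. q=(36,29) nearest=0 d=35 new=(3,2) → add node 1 parent=0 cost=2
2. q=(1,1) nearest=0 d=1 new=(1,1) → add node 2 parent=0 cost=1
3. q=(0,11) nearest=1 d=9 new=(1,4) → add node 3 parent=1 cost=4
4. q=(17,20) nearest=3 d=16 new=(3,6) → add node 4 parent=3 cost=6
5. q=(21,1) nearest=1 d=18 new=(5,1) → add node 5 parent=1 cost=4
6. q=(41,8) nearest=5 d=36 new=(7,3) → add node 6 parent=5 cost=6
7. q=(13,14) nearest=4 d=10 new=(5,8) → add node 7 parent=4 cost=8
8. q=(4,0) nearest=5 d=1 new=(4,0) → add node 8 parent=5 cost=5
9. q=(0,9) nearest=4 d=3 new=(1,8) → add node 9 parent=4 cost=8
10. q=(10,6) nearest=6 d=3 new=(9,5) → add node 10 parent=6 cost=8
11. q=(42,5) nearest=10 d=33 new=(11,5) → add node 11 parent=10 cost=10
12. q=(25,12) nearest=11 d=14 new=(13,7) → add node 12 parent=11 cost=12
13. q=(24,11) nearest=12 d=11 new=(15,9) → add node 13 parent=12 cost=14
14. q=(21,23) nearest=13 d=14 new=(17,11) → add node 14 parent=13 cost=16
15. q=(42,27) nearest=14 d=25 new=(19,13) → add node 15 parent=14 cost=18
16. q=(12,0) nearest=6 d=5 new=(9,1) → add node 16 parent=6 cost=8
17. q=(47,16) nearest=15 d=28 new=(21,15) → add node 17 parent=15 cost=20
18. q=(14,13) nearest=14 d=3 new=(15,13) → add node 18 parent=14 cost=18
19. q=(4,11) nearest=7 d=3 new=(4,10) → add node 19 parent=7 cost=10
20. q=(29,19) nearest=17 d=8 new=(23,17) → add node 20 parent=17 cost=22
21. q=(26,19) nearest=20 d=3 new=(25,19) → add node 21 parent=20 cost=24
22. q=(6,18) nearest=19 d=8 new=(6,12) → add node 22 parent=19 cost=12
23. q=(24,23) nearest=21 d=4 new=(24,21) → add node 23 parent=21 cost=26
24. q=(30,12) nearest=20 d=7 new=(25,15) → add node 24 parent=20 cost=24
25. q=(21,12) nearest=15 d=2 new=(21,12) → add node 25 parent=15 cost=20
26. q=(41,25) nearest=21 d=16 new=(27,21) → add node 26 parent=21 cost=26
27. q=(38,22) nearest=26 d=11 new=(29,22) → add node 27 parent=26 cost=28
28. q=(22,4) nearest=13 d=7 new=(17,7) → add node 28 parent=13 cost=16
29. q=(6,21) nearest=18 d=9 new=(13,15) → add node 29 parent=18 cost=20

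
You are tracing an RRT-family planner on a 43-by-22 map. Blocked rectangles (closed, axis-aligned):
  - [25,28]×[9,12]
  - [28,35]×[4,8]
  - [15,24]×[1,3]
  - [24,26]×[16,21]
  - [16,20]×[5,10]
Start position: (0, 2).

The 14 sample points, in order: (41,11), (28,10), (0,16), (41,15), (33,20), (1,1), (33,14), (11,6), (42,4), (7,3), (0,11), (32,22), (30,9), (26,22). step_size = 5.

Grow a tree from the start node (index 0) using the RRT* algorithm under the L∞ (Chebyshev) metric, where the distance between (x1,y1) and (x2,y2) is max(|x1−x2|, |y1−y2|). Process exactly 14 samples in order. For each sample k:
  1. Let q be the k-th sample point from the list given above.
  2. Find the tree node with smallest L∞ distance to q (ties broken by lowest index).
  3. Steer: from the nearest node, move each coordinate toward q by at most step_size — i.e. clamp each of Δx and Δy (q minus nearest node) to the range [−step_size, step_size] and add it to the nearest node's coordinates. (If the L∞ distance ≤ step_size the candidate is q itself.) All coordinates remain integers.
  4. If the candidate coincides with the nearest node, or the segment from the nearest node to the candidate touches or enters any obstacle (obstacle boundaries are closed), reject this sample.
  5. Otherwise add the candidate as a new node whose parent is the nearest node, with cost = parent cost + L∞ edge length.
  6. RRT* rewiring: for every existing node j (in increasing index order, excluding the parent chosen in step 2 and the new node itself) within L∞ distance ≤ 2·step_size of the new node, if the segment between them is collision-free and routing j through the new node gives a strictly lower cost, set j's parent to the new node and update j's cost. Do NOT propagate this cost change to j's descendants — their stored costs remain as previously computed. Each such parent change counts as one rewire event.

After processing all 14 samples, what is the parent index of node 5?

Parent of node 5: 4

1. q=(41,11) nearest=0 d=41 new=(5,7) → add node 1 parent=0 cost=5
2. q=(28,10) nearest=1 d=23 new=(10,10) → add node 2 parent=1 cost=10
3. q=(0,16) nearest=1 d=9 new=(0,12) → add node 3 parent=1 cost=10
4. q=(41,15) nearest=2 d=31 new=(15,15) → add node 4 parent=2 cost=15
5. q=(33,20) nearest=4 d=18 new=(20,20) → add node 5 parent=4 cost=20
6. q=(1,1) nearest=0 d=1 new=(1,1) → add node 6 parent=0 cost=1
7. q=(33,14) nearest=5 d=13 new=(25,15) → blocked by [24,26]×[16,21], reject
8. q=(11,6) nearest=2 d=4 new=(11,6) → add node 7 parent=2 cost=14
9. q=(42,4) nearest=5 d=22 new=(25,15) → blocked by [24,26]×[16,21], reject
10. q=(7,3) nearest=1 d=4 new=(7,3) → add node 8 parent=1 cost=9; rewire 7→8 (13<14)
11. q=(0,11) nearest=3 d=1 new=(0,11) → add node 9 parent=3 cost=11
12. q=(32,22) nearest=5 d=12 new=(25,22) → add node 10 parent=5 cost=25
13. q=(30,9) nearest=5 d=11 new=(25,15) → blocked by [24,26]×[16,21], reject
14. q=(26,22) nearest=10 d=1 new=(26,22) → add node 11 parent=10 cost=26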